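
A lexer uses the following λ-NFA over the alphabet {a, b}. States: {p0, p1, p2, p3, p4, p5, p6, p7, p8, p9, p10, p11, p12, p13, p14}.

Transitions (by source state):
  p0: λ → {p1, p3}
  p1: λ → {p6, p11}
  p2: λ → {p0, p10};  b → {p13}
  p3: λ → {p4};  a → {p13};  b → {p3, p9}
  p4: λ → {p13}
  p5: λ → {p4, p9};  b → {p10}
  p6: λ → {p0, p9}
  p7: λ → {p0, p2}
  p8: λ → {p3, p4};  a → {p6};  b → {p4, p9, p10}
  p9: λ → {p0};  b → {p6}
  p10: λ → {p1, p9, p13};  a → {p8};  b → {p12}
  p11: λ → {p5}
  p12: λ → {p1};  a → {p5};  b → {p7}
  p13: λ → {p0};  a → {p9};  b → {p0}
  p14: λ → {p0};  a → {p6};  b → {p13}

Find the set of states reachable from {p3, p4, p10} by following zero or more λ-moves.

Start with {p3, p4, p10}.
From p4 via λ: add p13.
From p10 via λ: add p1, p9.
From p1 via λ: add p6, p11.
From p9 via λ: add p0.
From p11 via λ: add p5.
No new states can be added; the closed set is {p0, p1, p3, p4, p5, p6, p9, p10, p11, p13}.

{p0, p1, p3, p4, p5, p6, p9, p10, p11, p13}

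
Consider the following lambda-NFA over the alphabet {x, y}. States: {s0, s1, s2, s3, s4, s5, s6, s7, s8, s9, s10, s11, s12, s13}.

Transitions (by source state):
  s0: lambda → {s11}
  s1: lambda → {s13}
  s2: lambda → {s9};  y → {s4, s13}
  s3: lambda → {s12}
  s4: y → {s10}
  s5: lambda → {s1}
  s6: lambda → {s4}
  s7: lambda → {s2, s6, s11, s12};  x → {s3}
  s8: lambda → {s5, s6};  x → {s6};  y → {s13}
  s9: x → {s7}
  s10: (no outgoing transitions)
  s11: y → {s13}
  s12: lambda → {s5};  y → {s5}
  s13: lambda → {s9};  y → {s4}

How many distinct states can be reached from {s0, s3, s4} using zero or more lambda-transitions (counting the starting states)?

9

Start with {s0, s3, s4}.
From s0 via lambda: add s11.
From s3 via lambda: add s12.
From s12 via lambda: add s5.
From s5 via lambda: add s1.
From s1 via lambda: add s13.
From s13 via lambda: add s9.
lambda-closure = {s0, s1, s3, s4, s5, s9, s11, s12, s13}, which has 9 states.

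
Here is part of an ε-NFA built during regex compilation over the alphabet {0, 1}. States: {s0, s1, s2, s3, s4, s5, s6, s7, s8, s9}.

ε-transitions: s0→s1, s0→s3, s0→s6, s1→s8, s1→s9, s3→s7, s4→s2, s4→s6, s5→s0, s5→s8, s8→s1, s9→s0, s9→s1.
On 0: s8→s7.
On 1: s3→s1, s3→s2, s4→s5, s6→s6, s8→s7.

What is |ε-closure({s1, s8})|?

7

Start with {s1, s8}.
From s1 via ε: add s9.
From s9 via ε: add s0.
From s0 via ε: add s3, s6.
From s3 via ε: add s7.
ε-closure = {s0, s1, s3, s6, s7, s8, s9}, which has 7 states.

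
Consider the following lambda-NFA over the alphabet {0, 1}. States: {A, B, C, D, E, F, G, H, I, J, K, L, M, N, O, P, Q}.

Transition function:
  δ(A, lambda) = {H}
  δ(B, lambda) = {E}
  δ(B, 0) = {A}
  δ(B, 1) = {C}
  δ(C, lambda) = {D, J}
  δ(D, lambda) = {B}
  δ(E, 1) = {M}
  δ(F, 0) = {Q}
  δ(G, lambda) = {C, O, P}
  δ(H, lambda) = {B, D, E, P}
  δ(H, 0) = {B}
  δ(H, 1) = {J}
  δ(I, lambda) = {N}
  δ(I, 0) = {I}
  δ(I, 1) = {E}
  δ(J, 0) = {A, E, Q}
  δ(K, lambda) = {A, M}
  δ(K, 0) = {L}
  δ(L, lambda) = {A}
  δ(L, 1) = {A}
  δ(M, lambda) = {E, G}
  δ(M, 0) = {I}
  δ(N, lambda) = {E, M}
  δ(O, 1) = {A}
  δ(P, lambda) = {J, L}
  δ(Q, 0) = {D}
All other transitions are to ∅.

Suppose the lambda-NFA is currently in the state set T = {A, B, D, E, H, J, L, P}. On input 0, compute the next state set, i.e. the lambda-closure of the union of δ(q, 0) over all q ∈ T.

B on 0 → {A}.
H on 0 → {B}.
J on 0 → {A, E, Q}.
No 0-transition from A, D, E, L, P.
Union after reading 0: {A, B, E, Q}.
Now take the lambda-closure:
From A via lambda: add H.
From H via lambda: add D, P.
From P via lambda: add J, L.
No new states can be added; the closed set is {A, B, D, E, H, J, L, P, Q}.

{A, B, D, E, H, J, L, P, Q}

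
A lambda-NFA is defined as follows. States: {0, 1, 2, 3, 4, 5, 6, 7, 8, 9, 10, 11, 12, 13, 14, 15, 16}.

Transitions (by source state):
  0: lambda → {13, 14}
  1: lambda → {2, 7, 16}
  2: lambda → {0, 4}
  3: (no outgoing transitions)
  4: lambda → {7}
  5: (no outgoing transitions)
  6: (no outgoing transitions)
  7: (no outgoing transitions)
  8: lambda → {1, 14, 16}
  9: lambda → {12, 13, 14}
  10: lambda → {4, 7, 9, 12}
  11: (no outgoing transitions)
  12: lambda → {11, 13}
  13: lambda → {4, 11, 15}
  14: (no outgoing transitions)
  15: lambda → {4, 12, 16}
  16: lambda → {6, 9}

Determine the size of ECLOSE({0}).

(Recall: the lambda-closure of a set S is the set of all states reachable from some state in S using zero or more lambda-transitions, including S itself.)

Start with {0}.
From 0 via lambda: add 13, 14.
From 13 via lambda: add 4, 11, 15.
From 4 via lambda: add 7.
From 15 via lambda: add 12, 16.
From 16 via lambda: add 6, 9.
lambda-closure = {0, 4, 6, 7, 9, 11, 12, 13, 14, 15, 16}, which has 11 states.

11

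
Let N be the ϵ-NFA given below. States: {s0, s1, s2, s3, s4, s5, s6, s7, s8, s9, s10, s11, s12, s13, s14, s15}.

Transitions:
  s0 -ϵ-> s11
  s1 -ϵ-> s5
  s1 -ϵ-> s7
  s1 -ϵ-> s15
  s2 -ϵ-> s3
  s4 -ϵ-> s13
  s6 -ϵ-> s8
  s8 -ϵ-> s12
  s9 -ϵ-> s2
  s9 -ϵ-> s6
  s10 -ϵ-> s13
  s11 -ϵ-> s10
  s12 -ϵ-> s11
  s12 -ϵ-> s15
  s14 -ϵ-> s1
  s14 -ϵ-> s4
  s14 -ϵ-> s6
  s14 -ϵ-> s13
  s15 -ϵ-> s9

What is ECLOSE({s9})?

{s2, s3, s6, s8, s9, s10, s11, s12, s13, s15}

Start with {s9}.
From s9 via ϵ: add s2, s6.
From s2 via ϵ: add s3.
From s6 via ϵ: add s8.
From s8 via ϵ: add s12.
From s12 via ϵ: add s11, s15.
From s11 via ϵ: add s10.
From s10 via ϵ: add s13.
No new states can be added; the closed set is {s2, s3, s6, s8, s9, s10, s11, s12, s13, s15}.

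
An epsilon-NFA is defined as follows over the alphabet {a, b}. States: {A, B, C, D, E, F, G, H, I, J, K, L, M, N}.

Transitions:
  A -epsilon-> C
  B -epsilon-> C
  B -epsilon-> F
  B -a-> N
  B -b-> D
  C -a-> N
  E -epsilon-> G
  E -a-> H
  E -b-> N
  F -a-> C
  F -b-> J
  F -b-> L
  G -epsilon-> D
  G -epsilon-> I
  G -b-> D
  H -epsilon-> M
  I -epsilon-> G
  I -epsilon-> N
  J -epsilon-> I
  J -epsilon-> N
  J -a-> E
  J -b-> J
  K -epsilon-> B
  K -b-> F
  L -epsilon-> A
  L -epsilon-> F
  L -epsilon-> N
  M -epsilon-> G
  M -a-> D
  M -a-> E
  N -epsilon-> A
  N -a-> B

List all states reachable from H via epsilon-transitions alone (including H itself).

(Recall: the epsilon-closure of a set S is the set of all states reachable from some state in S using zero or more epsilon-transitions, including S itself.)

Start with {H}.
From H via epsilon: add M.
From M via epsilon: add G.
From G via epsilon: add D, I.
From I via epsilon: add N.
From N via epsilon: add A.
From A via epsilon: add C.
No new states can be added; the closed set is {A, C, D, G, H, I, M, N}.

{A, C, D, G, H, I, M, N}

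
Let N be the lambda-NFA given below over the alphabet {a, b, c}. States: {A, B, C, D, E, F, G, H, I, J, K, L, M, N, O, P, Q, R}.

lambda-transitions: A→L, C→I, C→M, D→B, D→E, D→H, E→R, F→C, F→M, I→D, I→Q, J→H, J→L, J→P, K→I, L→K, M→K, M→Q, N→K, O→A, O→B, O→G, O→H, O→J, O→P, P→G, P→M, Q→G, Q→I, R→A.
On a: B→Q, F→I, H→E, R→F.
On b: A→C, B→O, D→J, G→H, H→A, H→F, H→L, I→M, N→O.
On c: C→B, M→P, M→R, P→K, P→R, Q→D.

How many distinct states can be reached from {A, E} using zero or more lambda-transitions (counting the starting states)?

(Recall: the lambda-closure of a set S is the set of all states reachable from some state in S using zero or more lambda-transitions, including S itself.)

Start with {A, E}.
From A via lambda: add L.
From E via lambda: add R.
From L via lambda: add K.
From K via lambda: add I.
From I via lambda: add D, Q.
From D via lambda: add B, H.
From Q via lambda: add G.
lambda-closure = {A, B, D, E, G, H, I, K, L, Q, R}, which has 11 states.

11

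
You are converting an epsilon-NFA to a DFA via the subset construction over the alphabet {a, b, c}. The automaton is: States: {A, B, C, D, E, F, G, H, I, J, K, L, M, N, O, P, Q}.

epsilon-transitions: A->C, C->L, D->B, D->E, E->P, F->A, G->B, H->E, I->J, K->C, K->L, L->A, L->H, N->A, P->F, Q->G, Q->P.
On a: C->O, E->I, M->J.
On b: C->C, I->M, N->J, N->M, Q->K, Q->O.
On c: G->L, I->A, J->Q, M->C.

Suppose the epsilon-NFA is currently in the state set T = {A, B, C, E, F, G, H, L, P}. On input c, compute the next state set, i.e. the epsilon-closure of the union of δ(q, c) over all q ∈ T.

{A, C, E, F, H, L, P}

G on c → {L}.
No c-transition from A, B, C, E, F, H, L, P.
Union after reading c: {L}.
Now take the epsilon-closure:
From L via epsilon: add A, H.
From A via epsilon: add C.
From H via epsilon: add E.
From E via epsilon: add P.
From P via epsilon: add F.
No new states can be added; the closed set is {A, C, E, F, H, L, P}.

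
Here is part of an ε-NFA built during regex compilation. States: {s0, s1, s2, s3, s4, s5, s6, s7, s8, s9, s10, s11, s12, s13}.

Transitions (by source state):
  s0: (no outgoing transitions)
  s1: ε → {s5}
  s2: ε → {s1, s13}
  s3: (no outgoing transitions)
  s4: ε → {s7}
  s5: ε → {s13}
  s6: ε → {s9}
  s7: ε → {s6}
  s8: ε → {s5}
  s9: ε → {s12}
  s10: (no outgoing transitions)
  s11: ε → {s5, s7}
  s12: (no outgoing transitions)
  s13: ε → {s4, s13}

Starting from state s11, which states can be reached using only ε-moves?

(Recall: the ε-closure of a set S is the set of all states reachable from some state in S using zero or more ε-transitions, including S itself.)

Start with {s11}.
From s11 via ε: add s5, s7.
From s5 via ε: add s13.
From s7 via ε: add s6.
From s6 via ε: add s9.
From s13 via ε: add s4.
From s9 via ε: add s12.
No new states can be added; the closed set is {s4, s5, s6, s7, s9, s11, s12, s13}.

{s4, s5, s6, s7, s9, s11, s12, s13}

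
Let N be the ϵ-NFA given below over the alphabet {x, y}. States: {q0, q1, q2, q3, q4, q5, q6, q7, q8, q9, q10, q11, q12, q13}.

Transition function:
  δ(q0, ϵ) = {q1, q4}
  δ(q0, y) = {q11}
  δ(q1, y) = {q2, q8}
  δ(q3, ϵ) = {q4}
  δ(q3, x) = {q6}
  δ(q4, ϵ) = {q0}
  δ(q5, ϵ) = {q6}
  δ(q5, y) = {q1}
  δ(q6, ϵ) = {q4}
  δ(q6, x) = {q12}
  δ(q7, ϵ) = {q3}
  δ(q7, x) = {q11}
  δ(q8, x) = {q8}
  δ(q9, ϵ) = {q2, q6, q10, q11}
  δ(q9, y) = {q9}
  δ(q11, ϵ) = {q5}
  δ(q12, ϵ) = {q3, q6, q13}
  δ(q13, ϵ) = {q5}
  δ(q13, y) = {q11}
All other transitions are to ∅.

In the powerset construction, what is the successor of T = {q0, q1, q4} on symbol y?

q0 on y → {q11}.
q1 on y → {q2, q8}.
No y-transition from q4.
Union after reading y: {q2, q8, q11}.
Now take the ϵ-closure:
From q11 via ϵ: add q5.
From q5 via ϵ: add q6.
From q6 via ϵ: add q4.
From q4 via ϵ: add q0.
From q0 via ϵ: add q1.
No new states can be added; the closed set is {q0, q1, q2, q4, q5, q6, q8, q11}.

{q0, q1, q2, q4, q5, q6, q8, q11}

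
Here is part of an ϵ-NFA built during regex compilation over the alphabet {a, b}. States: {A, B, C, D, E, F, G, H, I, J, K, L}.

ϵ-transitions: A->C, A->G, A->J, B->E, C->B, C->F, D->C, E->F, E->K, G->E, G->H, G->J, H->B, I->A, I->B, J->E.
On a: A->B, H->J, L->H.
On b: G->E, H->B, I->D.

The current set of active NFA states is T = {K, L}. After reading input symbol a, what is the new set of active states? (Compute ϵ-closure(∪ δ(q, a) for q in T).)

{B, E, F, H, K}

L on a → {H}.
No a-transition from K.
Union after reading a: {H}.
Now take the ϵ-closure:
From H via ϵ: add B.
From B via ϵ: add E.
From E via ϵ: add F, K.
No new states can be added; the closed set is {B, E, F, H, K}.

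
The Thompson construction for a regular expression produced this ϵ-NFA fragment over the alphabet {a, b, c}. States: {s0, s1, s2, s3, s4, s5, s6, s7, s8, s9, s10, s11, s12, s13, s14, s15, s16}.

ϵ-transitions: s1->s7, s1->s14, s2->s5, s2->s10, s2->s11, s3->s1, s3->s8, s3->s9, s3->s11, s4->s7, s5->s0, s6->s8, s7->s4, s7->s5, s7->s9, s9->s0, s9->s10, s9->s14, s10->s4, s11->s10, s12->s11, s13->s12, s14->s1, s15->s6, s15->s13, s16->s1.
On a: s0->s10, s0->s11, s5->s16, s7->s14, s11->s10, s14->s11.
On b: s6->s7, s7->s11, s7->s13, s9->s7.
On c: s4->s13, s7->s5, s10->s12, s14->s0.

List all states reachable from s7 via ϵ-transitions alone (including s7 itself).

Start with {s7}.
From s7 via ϵ: add s4, s5, s9.
From s5 via ϵ: add s0.
From s9 via ϵ: add s10, s14.
From s14 via ϵ: add s1.
No new states can be added; the closed set is {s0, s1, s4, s5, s7, s9, s10, s14}.

{s0, s1, s4, s5, s7, s9, s10, s14}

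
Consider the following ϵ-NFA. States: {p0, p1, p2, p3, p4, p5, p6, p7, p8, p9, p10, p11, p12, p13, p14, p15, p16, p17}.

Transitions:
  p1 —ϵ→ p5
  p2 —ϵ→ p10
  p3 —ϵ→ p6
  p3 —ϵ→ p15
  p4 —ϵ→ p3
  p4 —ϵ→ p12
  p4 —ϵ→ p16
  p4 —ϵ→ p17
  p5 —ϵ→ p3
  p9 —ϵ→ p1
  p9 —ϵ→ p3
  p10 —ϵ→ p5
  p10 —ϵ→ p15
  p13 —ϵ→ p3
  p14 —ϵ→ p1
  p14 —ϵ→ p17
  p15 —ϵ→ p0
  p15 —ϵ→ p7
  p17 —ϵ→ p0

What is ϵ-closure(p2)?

{p0, p2, p3, p5, p6, p7, p10, p15}

Start with {p2}.
From p2 via ϵ: add p10.
From p10 via ϵ: add p5, p15.
From p5 via ϵ: add p3.
From p15 via ϵ: add p0, p7.
From p3 via ϵ: add p6.
No new states can be added; the closed set is {p0, p2, p3, p5, p6, p7, p10, p15}.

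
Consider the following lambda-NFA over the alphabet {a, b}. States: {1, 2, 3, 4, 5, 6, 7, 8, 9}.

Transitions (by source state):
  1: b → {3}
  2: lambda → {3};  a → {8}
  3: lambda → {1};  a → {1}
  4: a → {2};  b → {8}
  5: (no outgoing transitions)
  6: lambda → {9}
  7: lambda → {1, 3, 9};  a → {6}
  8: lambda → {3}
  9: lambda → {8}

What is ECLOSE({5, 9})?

{1, 3, 5, 8, 9}

Start with {5, 9}.
From 9 via lambda: add 8.
From 8 via lambda: add 3.
From 3 via lambda: add 1.
No new states can be added; the closed set is {1, 3, 5, 8, 9}.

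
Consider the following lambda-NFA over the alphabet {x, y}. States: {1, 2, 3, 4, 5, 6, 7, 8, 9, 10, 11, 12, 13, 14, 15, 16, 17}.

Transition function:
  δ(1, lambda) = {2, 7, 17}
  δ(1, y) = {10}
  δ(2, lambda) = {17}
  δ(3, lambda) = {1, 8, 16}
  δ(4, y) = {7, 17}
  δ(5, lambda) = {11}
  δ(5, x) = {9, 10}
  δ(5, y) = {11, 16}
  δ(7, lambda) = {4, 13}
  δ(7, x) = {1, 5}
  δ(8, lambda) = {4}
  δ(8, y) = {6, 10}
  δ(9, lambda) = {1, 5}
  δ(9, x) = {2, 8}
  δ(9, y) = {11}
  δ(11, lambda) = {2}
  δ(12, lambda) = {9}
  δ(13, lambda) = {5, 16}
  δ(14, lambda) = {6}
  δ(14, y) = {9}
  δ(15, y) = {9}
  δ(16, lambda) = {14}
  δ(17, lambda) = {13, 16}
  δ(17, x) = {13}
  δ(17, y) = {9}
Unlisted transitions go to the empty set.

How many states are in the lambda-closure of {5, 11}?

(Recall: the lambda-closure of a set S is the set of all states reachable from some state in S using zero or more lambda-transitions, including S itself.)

Start with {5, 11}.
From 11 via lambda: add 2.
From 2 via lambda: add 17.
From 17 via lambda: add 13, 16.
From 16 via lambda: add 14.
From 14 via lambda: add 6.
lambda-closure = {2, 5, 6, 11, 13, 14, 16, 17}, which has 8 states.

8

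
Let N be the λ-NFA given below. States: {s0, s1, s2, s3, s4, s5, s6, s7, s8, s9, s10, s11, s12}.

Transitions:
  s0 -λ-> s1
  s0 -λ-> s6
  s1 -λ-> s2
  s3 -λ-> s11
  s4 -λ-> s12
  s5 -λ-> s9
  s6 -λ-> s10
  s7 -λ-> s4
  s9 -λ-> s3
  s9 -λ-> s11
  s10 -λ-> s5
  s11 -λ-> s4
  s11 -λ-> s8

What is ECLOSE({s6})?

{s3, s4, s5, s6, s8, s9, s10, s11, s12}

Start with {s6}.
From s6 via λ: add s10.
From s10 via λ: add s5.
From s5 via λ: add s9.
From s9 via λ: add s3, s11.
From s11 via λ: add s4, s8.
From s4 via λ: add s12.
No new states can be added; the closed set is {s3, s4, s5, s6, s8, s9, s10, s11, s12}.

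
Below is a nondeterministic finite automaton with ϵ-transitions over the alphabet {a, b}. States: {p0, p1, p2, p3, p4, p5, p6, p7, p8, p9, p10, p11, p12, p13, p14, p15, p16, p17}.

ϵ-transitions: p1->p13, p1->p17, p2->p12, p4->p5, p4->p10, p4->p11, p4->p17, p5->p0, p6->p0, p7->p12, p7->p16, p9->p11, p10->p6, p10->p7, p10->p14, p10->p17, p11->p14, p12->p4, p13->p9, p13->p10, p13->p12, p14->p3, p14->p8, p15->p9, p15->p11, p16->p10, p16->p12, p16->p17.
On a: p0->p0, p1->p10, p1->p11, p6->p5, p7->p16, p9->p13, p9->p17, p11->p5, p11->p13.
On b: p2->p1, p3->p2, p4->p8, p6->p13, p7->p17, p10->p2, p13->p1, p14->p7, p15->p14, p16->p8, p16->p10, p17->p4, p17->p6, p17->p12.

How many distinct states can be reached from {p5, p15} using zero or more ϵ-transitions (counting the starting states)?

Start with {p5, p15}.
From p5 via ϵ: add p0.
From p15 via ϵ: add p9, p11.
From p11 via ϵ: add p14.
From p14 via ϵ: add p3, p8.
ϵ-closure = {p0, p3, p5, p8, p9, p11, p14, p15}, which has 8 states.

8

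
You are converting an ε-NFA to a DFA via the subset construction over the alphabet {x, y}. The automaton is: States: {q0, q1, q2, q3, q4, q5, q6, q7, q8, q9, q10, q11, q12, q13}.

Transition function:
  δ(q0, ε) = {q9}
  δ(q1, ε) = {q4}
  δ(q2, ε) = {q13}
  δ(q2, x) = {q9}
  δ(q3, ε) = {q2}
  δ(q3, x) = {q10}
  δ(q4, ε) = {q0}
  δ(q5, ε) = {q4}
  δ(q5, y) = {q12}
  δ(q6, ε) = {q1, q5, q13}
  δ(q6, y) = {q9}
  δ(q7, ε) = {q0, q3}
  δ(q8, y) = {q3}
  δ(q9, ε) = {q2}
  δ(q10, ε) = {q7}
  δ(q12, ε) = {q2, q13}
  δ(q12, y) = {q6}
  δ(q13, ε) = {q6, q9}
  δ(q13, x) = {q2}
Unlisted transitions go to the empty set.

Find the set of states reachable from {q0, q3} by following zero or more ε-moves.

{q0, q1, q2, q3, q4, q5, q6, q9, q13}

Start with {q0, q3}.
From q0 via ε: add q9.
From q3 via ε: add q2.
From q2 via ε: add q13.
From q13 via ε: add q6.
From q6 via ε: add q1, q5.
From q1 via ε: add q4.
No new states can be added; the closed set is {q0, q1, q2, q3, q4, q5, q6, q9, q13}.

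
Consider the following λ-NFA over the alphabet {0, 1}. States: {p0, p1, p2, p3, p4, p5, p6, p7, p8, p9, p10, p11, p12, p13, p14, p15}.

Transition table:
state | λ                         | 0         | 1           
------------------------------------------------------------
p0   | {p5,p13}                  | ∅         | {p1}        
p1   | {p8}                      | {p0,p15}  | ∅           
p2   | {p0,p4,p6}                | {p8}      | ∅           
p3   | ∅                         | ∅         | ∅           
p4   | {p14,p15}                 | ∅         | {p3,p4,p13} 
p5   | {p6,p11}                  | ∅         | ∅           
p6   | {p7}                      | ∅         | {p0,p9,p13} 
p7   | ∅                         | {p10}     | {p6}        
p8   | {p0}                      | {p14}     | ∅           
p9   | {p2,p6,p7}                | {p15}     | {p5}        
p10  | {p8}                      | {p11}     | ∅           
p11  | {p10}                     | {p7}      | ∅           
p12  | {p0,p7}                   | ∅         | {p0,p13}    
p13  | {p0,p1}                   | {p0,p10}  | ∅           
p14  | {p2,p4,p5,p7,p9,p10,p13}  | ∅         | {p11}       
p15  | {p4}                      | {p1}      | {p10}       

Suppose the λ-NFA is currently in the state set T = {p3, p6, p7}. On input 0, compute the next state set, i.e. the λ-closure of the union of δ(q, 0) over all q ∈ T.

{p0, p1, p5, p6, p7, p8, p10, p11, p13}

p7 on 0 → {p10}.
No 0-transition from p3, p6.
Union after reading 0: {p10}.
Now take the λ-closure:
From p10 via λ: add p8.
From p8 via λ: add p0.
From p0 via λ: add p5, p13.
From p5 via λ: add p6, p11.
From p13 via λ: add p1.
From p6 via λ: add p7.
No new states can be added; the closed set is {p0, p1, p5, p6, p7, p8, p10, p11, p13}.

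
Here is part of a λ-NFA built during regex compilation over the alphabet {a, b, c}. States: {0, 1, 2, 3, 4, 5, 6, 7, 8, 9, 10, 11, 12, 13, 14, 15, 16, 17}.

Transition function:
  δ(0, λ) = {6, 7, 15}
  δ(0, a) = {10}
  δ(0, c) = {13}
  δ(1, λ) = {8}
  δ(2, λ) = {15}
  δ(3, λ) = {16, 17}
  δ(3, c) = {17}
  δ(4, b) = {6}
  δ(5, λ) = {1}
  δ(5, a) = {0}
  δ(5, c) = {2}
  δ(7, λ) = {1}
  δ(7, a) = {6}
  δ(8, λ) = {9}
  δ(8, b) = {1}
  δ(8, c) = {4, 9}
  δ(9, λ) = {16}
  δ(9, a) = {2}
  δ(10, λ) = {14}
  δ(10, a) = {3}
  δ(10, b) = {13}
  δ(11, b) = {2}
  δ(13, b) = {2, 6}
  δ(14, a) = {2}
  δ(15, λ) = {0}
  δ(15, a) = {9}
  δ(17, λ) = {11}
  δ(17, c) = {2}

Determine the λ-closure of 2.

Start with {2}.
From 2 via λ: add 15.
From 15 via λ: add 0.
From 0 via λ: add 6, 7.
From 7 via λ: add 1.
From 1 via λ: add 8.
From 8 via λ: add 9.
From 9 via λ: add 16.
No new states can be added; the closed set is {0, 1, 2, 6, 7, 8, 9, 15, 16}.

{0, 1, 2, 6, 7, 8, 9, 15, 16}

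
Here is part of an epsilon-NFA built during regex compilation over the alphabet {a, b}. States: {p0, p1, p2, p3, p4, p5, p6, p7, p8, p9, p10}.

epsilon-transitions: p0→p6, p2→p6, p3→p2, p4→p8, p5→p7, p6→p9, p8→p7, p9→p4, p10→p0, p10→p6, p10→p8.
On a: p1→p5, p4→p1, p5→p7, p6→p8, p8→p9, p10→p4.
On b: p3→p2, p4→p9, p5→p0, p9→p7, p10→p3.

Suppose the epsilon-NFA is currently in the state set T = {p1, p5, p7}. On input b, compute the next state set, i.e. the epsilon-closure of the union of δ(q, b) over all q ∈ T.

p5 on b → {p0}.
No b-transition from p1, p7.
Union after reading b: {p0}.
Now take the epsilon-closure:
From p0 via epsilon: add p6.
From p6 via epsilon: add p9.
From p9 via epsilon: add p4.
From p4 via epsilon: add p8.
From p8 via epsilon: add p7.
No new states can be added; the closed set is {p0, p4, p6, p7, p8, p9}.

{p0, p4, p6, p7, p8, p9}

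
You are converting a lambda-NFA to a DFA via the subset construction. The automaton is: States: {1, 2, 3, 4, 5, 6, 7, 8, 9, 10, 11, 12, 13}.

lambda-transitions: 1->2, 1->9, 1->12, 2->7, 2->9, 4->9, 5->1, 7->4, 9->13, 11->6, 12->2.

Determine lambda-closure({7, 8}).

Start with {7, 8}.
From 7 via lambda: add 4.
From 4 via lambda: add 9.
From 9 via lambda: add 13.
No new states can be added; the closed set is {4, 7, 8, 9, 13}.

{4, 7, 8, 9, 13}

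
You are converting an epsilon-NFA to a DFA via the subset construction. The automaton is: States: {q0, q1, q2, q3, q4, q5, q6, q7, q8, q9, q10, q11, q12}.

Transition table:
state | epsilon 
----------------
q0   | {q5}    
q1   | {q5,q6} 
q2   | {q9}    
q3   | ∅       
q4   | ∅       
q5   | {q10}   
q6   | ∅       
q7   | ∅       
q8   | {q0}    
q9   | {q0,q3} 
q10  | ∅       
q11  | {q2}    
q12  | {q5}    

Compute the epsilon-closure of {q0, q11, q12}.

Start with {q0, q11, q12}.
From q0 via epsilon: add q5.
From q11 via epsilon: add q2.
From q2 via epsilon: add q9.
From q5 via epsilon: add q10.
From q9 via epsilon: add q3.
No new states can be added; the closed set is {q0, q2, q3, q5, q9, q10, q11, q12}.

{q0, q2, q3, q5, q9, q10, q11, q12}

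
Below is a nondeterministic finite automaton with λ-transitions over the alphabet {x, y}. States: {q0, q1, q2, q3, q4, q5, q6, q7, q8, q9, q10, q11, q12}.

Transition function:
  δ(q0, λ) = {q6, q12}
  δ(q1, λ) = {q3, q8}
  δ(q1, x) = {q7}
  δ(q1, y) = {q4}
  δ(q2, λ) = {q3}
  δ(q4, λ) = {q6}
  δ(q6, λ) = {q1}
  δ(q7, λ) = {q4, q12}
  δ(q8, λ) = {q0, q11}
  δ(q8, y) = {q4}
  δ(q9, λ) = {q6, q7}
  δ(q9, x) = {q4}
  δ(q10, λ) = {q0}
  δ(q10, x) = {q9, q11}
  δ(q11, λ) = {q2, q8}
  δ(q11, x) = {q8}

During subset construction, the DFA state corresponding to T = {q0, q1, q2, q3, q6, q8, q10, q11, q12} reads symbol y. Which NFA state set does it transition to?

{q0, q1, q2, q3, q4, q6, q8, q11, q12}

q1 on y → {q4}.
q8 on y → {q4}.
No y-transition from q0, q2, q3, q6, q10, q11, q12.
Union after reading y: {q4}.
Now take the λ-closure:
From q4 via λ: add q6.
From q6 via λ: add q1.
From q1 via λ: add q3, q8.
From q8 via λ: add q0, q11.
From q0 via λ: add q12.
From q11 via λ: add q2.
No new states can be added; the closed set is {q0, q1, q2, q3, q4, q6, q8, q11, q12}.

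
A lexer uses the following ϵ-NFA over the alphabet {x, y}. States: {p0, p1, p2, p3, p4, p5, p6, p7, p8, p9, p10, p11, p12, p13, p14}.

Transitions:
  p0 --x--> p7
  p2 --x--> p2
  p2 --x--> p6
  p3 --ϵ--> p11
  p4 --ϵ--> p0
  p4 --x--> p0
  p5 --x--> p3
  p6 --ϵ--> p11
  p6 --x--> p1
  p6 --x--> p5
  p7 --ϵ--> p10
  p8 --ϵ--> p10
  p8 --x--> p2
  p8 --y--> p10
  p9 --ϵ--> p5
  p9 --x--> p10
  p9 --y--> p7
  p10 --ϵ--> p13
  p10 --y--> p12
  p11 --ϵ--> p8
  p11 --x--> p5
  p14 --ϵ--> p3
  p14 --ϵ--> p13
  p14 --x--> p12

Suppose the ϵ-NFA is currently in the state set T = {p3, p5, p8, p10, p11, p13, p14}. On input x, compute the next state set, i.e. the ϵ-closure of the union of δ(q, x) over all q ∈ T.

{p2, p3, p5, p8, p10, p11, p12, p13}

p5 on x → {p3}.
p8 on x → {p2}.
p11 on x → {p5}.
p14 on x → {p12}.
No x-transition from p3, p10, p13.
Union after reading x: {p2, p3, p5, p12}.
Now take the ϵ-closure:
From p3 via ϵ: add p11.
From p11 via ϵ: add p8.
From p8 via ϵ: add p10.
From p10 via ϵ: add p13.
No new states can be added; the closed set is {p2, p3, p5, p8, p10, p11, p12, p13}.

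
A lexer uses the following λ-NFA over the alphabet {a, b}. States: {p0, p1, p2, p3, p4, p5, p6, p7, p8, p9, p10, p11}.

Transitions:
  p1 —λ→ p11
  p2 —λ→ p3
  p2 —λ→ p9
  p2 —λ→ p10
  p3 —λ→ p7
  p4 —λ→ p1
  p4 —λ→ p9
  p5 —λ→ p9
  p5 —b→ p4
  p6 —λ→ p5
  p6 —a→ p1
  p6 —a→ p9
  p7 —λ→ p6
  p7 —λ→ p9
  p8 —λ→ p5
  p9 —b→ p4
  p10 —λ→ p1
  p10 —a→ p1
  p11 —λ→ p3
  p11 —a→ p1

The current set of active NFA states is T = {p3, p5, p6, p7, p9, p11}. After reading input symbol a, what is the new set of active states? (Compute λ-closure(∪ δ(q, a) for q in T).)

{p1, p3, p5, p6, p7, p9, p11}

p6 on a → {p1, p9}.
p11 on a → {p1}.
No a-transition from p3, p5, p7, p9.
Union after reading a: {p1, p9}.
Now take the λ-closure:
From p1 via λ: add p11.
From p11 via λ: add p3.
From p3 via λ: add p7.
From p7 via λ: add p6.
From p6 via λ: add p5.
No new states can be added; the closed set is {p1, p3, p5, p6, p7, p9, p11}.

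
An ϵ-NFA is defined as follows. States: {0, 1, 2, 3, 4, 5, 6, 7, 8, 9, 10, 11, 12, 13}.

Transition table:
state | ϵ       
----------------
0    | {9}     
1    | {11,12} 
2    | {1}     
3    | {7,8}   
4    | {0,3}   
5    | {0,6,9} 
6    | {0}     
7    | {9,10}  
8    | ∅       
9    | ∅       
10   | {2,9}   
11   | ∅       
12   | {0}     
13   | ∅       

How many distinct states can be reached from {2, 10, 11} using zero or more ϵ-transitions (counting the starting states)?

7

Start with {2, 10, 11}.
From 2 via ϵ: add 1.
From 10 via ϵ: add 9.
From 1 via ϵ: add 12.
From 12 via ϵ: add 0.
ϵ-closure = {0, 1, 2, 9, 10, 11, 12}, which has 7 states.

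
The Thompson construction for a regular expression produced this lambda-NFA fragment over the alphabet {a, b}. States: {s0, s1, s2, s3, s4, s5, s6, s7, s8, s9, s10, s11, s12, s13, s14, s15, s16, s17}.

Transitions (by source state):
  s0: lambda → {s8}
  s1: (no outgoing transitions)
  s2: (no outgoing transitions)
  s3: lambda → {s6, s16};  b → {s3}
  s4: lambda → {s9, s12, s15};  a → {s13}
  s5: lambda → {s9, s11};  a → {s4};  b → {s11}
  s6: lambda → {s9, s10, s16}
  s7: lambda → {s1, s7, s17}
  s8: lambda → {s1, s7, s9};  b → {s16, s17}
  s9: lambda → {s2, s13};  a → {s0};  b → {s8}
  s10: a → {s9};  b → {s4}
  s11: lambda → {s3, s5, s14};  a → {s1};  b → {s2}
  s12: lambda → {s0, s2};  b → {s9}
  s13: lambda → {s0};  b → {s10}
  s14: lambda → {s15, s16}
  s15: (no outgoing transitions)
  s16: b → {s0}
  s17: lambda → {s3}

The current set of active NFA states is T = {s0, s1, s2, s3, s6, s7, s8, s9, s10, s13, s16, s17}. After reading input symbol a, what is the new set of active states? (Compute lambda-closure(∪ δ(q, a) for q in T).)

s9 on a → {s0}.
s10 on a → {s9}.
No a-transition from s0, s1, s2, s3, s6, s7, s8, s13, s16, s17.
Union after reading a: {s0, s9}.
Now take the lambda-closure:
From s0 via lambda: add s8.
From s9 via lambda: add s2, s13.
From s8 via lambda: add s1, s7.
From s7 via lambda: add s17.
From s17 via lambda: add s3.
From s3 via lambda: add s6, s16.
From s6 via lambda: add s10.
No new states can be added; the closed set is {s0, s1, s2, s3, s6, s7, s8, s9, s10, s13, s16, s17}.

{s0, s1, s2, s3, s6, s7, s8, s9, s10, s13, s16, s17}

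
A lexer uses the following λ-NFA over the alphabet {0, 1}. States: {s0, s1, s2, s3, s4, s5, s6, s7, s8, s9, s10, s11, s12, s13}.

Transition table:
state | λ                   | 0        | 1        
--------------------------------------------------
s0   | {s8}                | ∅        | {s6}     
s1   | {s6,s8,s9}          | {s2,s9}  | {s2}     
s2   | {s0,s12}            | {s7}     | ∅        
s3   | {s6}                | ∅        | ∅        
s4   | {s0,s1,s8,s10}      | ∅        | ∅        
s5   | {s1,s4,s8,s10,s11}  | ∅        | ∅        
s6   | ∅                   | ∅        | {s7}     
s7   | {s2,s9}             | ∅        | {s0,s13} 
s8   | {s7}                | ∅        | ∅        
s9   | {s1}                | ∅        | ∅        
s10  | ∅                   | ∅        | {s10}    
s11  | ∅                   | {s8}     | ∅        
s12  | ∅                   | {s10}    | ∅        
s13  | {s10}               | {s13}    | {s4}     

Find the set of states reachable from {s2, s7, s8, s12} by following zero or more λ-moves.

Start with {s2, s7, s8, s12}.
From s2 via λ: add s0.
From s7 via λ: add s9.
From s9 via λ: add s1.
From s1 via λ: add s6.
No new states can be added; the closed set is {s0, s1, s2, s6, s7, s8, s9, s12}.

{s0, s1, s2, s6, s7, s8, s9, s12}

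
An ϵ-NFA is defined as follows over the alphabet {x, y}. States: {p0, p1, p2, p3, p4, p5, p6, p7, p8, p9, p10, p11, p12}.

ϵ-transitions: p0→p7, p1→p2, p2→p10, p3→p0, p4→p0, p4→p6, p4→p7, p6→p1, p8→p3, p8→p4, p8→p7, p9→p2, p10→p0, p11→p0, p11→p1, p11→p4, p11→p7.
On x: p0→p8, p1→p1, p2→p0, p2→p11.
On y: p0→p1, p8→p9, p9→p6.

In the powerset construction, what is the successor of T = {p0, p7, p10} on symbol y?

p0 on y → {p1}.
No y-transition from p7, p10.
Union after reading y: {p1}.
Now take the ϵ-closure:
From p1 via ϵ: add p2.
From p2 via ϵ: add p10.
From p10 via ϵ: add p0.
From p0 via ϵ: add p7.
No new states can be added; the closed set is {p0, p1, p2, p7, p10}.

{p0, p1, p2, p7, p10}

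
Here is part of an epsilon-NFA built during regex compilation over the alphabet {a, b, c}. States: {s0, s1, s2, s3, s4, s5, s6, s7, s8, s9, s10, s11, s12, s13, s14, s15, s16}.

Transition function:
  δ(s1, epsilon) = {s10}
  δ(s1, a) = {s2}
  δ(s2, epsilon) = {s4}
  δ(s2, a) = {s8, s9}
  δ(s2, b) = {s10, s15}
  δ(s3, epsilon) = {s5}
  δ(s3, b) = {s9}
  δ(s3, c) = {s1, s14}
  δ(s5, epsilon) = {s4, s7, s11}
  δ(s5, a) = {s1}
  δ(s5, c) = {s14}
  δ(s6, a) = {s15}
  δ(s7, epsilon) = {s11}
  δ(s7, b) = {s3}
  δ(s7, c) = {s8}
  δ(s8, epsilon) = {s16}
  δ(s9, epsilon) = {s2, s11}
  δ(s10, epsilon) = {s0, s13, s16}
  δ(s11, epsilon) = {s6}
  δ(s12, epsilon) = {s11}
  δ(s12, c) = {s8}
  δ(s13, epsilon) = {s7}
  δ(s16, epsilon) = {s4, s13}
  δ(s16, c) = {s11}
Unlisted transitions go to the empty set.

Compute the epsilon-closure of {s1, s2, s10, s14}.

Start with {s1, s2, s10, s14}.
From s2 via epsilon: add s4.
From s10 via epsilon: add s0, s13, s16.
From s13 via epsilon: add s7.
From s7 via epsilon: add s11.
From s11 via epsilon: add s6.
No new states can be added; the closed set is {s0, s1, s2, s4, s6, s7, s10, s11, s13, s14, s16}.

{s0, s1, s2, s4, s6, s7, s10, s11, s13, s14, s16}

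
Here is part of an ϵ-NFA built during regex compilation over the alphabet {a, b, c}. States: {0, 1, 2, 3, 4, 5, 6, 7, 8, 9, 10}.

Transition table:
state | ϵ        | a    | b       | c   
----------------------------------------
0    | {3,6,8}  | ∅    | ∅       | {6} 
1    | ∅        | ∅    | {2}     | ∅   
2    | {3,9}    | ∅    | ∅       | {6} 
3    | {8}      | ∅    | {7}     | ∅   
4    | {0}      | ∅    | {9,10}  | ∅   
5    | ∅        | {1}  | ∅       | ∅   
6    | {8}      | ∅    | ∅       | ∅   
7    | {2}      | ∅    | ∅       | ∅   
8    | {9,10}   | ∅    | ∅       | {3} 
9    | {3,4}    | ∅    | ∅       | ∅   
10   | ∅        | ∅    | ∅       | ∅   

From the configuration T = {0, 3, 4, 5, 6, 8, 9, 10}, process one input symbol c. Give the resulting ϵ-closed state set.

{0, 3, 4, 6, 8, 9, 10}

0 on c → {6}.
8 on c → {3}.
No c-transition from 3, 4, 5, 6, 9, 10.
Union after reading c: {3, 6}.
Now take the ϵ-closure:
From 3 via ϵ: add 8.
From 8 via ϵ: add 9, 10.
From 9 via ϵ: add 4.
From 4 via ϵ: add 0.
No new states can be added; the closed set is {0, 3, 4, 6, 8, 9, 10}.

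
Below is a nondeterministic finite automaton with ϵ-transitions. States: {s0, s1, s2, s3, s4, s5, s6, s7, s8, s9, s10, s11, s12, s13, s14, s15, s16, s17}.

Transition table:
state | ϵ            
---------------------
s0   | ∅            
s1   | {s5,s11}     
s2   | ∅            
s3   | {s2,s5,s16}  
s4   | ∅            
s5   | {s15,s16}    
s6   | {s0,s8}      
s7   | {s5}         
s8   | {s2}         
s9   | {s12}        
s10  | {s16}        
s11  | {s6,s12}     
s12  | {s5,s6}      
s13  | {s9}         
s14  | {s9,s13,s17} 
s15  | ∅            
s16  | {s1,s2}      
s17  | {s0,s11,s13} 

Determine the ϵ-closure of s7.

Start with {s7}.
From s7 via ϵ: add s5.
From s5 via ϵ: add s15, s16.
From s16 via ϵ: add s1, s2.
From s1 via ϵ: add s11.
From s11 via ϵ: add s6, s12.
From s6 via ϵ: add s0, s8.
No new states can be added; the closed set is {s0, s1, s2, s5, s6, s7, s8, s11, s12, s15, s16}.

{s0, s1, s2, s5, s6, s7, s8, s11, s12, s15, s16}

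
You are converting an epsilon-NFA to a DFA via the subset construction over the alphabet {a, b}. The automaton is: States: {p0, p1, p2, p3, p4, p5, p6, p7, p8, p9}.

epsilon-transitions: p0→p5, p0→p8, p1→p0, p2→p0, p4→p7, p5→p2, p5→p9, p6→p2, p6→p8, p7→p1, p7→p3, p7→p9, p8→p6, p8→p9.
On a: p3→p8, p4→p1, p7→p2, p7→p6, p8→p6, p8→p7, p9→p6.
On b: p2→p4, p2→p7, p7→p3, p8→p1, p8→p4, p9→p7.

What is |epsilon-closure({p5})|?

6

Start with {p5}.
From p5 via epsilon: add p2, p9.
From p2 via epsilon: add p0.
From p0 via epsilon: add p8.
From p8 via epsilon: add p6.
epsilon-closure = {p0, p2, p5, p6, p8, p9}, which has 6 states.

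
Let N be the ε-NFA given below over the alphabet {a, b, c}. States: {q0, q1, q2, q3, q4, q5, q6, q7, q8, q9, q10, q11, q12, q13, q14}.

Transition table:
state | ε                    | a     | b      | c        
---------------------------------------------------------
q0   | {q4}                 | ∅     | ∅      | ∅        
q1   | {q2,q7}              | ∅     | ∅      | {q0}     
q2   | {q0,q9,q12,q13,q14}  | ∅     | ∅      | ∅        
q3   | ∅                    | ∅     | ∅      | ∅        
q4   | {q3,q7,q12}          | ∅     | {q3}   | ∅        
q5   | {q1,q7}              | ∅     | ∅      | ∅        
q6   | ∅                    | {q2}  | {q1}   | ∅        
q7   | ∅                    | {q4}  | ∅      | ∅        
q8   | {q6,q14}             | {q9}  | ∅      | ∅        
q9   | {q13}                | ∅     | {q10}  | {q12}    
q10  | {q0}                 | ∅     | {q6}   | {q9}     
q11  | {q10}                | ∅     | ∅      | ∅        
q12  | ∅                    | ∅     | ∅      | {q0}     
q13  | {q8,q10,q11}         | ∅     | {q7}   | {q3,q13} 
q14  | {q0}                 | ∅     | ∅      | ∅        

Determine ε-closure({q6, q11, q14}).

{q0, q3, q4, q6, q7, q10, q11, q12, q14}

Start with {q6, q11, q14}.
From q11 via ε: add q10.
From q14 via ε: add q0.
From q0 via ε: add q4.
From q4 via ε: add q3, q7, q12.
No new states can be added; the closed set is {q0, q3, q4, q6, q7, q10, q11, q12, q14}.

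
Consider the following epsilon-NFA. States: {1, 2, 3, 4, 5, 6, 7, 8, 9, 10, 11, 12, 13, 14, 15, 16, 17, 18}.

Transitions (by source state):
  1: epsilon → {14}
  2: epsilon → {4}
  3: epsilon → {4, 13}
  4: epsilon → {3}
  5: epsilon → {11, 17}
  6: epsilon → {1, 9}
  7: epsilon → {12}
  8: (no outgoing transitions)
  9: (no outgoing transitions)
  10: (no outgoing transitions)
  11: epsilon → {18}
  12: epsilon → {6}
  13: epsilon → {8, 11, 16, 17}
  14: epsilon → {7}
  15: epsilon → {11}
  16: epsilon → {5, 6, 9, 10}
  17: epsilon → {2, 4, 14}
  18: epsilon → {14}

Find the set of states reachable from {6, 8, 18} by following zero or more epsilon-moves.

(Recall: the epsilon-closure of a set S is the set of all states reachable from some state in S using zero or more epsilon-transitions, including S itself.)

{1, 6, 7, 8, 9, 12, 14, 18}

Start with {6, 8, 18}.
From 6 via epsilon: add 1, 9.
From 18 via epsilon: add 14.
From 14 via epsilon: add 7.
From 7 via epsilon: add 12.
No new states can be added; the closed set is {1, 6, 7, 8, 9, 12, 14, 18}.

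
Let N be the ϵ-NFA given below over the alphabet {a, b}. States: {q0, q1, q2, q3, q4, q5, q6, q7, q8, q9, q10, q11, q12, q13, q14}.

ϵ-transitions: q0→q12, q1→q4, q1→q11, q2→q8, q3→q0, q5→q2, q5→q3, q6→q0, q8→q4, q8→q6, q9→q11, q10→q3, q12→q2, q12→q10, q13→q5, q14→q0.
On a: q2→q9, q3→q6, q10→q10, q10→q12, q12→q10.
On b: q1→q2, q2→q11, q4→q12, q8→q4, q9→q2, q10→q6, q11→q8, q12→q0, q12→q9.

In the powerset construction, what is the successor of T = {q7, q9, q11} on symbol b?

q9 on b → {q2}.
q11 on b → {q8}.
No b-transition from q7.
Union after reading b: {q2, q8}.
Now take the ϵ-closure:
From q8 via ϵ: add q4, q6.
From q6 via ϵ: add q0.
From q0 via ϵ: add q12.
From q12 via ϵ: add q10.
From q10 via ϵ: add q3.
No new states can be added; the closed set is {q0, q2, q3, q4, q6, q8, q10, q12}.

{q0, q2, q3, q4, q6, q8, q10, q12}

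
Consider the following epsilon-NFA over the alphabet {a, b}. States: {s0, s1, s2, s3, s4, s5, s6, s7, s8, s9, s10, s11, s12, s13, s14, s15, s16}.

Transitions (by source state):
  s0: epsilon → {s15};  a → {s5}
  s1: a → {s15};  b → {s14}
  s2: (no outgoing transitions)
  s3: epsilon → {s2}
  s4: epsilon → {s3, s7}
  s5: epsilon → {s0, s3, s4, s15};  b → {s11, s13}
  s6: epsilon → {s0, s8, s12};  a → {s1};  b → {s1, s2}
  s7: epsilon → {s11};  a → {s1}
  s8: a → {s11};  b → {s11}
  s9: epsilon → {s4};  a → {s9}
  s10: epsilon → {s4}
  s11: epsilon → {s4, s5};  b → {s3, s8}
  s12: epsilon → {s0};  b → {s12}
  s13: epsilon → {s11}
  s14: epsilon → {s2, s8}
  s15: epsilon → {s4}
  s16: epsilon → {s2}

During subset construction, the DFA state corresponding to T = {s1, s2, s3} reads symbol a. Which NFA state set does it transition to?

s1 on a → {s15}.
No a-transition from s2, s3.
Union after reading a: {s15}.
Now take the epsilon-closure:
From s15 via epsilon: add s4.
From s4 via epsilon: add s3, s7.
From s3 via epsilon: add s2.
From s7 via epsilon: add s11.
From s11 via epsilon: add s5.
From s5 via epsilon: add s0.
No new states can be added; the closed set is {s0, s2, s3, s4, s5, s7, s11, s15}.

{s0, s2, s3, s4, s5, s7, s11, s15}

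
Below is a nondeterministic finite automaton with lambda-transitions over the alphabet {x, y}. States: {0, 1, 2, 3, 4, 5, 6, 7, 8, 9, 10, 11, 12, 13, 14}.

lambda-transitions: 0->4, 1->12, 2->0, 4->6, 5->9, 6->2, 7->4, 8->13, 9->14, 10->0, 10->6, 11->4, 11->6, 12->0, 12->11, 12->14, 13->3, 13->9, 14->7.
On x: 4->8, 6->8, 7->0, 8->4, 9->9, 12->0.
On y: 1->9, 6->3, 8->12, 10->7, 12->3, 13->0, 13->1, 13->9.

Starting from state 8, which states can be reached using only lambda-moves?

{0, 2, 3, 4, 6, 7, 8, 9, 13, 14}

Start with {8}.
From 8 via lambda: add 13.
From 13 via lambda: add 3, 9.
From 9 via lambda: add 14.
From 14 via lambda: add 7.
From 7 via lambda: add 4.
From 4 via lambda: add 6.
From 6 via lambda: add 2.
From 2 via lambda: add 0.
No new states can be added; the closed set is {0, 2, 3, 4, 6, 7, 8, 9, 13, 14}.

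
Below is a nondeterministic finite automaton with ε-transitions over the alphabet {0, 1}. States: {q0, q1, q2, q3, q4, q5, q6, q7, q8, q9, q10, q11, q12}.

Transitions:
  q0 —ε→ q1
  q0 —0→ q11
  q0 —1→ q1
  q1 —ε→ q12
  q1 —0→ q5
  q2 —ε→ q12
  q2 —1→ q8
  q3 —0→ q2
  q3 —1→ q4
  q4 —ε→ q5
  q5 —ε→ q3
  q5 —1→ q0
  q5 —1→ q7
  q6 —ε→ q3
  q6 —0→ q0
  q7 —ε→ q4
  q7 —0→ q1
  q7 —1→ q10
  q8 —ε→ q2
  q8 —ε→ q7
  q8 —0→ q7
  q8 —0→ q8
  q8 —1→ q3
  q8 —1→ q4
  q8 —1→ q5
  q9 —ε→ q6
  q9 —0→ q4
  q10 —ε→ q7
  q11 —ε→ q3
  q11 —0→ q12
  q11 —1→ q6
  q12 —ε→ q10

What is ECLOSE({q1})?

Start with {q1}.
From q1 via ε: add q12.
From q12 via ε: add q10.
From q10 via ε: add q7.
From q7 via ε: add q4.
From q4 via ε: add q5.
From q5 via ε: add q3.
No new states can be added; the closed set is {q1, q3, q4, q5, q7, q10, q12}.

{q1, q3, q4, q5, q7, q10, q12}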